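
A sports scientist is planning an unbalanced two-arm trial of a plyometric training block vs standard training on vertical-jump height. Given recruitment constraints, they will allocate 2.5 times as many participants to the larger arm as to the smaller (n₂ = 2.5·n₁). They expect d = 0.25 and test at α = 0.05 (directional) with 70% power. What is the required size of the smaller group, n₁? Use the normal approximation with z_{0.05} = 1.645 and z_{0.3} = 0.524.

With allocation ratio k = n₂/n₁ = 2.5, Var(x̄₁−x̄₂) = σ²(1/n₁ + 1/(k·n₁)) = σ²·(k+1)/(k·n₁).
So n₁ = (1 + 1/k)·((z_{α} + z_β)/d)² = 1.400 × (2.169/0.25)².
n₁ = 1.400 × 75.27 = 105.4.
Round up: n₁ = 106, giving n₂ = 2.5 × 106 = 265.

n₁ = 106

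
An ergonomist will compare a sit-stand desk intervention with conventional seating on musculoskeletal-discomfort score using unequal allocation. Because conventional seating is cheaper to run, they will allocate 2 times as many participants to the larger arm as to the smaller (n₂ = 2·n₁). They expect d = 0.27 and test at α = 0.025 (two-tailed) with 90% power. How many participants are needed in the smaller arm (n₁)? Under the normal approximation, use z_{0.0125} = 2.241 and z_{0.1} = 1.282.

With allocation ratio k = n₂/n₁ = 2, Var(x̄₁−x̄₂) = σ²(1/n₁ + 1/(k·n₁)) = σ²·(k+1)/(k·n₁).
So n₁ = (1 + 1/k)·((z_{α/2} + z_β)/d)² = 1.500 × (3.523/0.27)².
n₁ = 1.500 × 170.25 = 255.4.
Round up: n₁ = 256, giving n₂ = 2 × 256 = 512.

n₁ = 256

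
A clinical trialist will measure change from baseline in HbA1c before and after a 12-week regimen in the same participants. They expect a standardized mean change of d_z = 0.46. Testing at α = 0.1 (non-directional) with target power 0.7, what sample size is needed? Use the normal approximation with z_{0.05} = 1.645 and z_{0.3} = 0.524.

For a paired (one-sample on differences) test: n = ((z_{α/2} + z_β) / d)².
z_{α/2} + z_β = 1.645 + 0.524 = 2.169.
n = (2.169 / 0.46)² = 4.715² = 22.23.
Round up.

n = 23 pairs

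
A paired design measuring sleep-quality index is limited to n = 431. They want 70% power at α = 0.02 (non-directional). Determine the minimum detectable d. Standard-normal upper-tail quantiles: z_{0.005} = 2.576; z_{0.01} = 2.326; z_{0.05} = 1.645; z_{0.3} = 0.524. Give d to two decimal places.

d_min ≈ 0.14

For a single sample (or paired design) of n = 431: d_min = (z_{α/2} + z_β)/√n.
z-sum = 2.326 + 0.524 = 2.850.
d_min = 2.850 / √431 = 2.850 / 20.761 = 0.137.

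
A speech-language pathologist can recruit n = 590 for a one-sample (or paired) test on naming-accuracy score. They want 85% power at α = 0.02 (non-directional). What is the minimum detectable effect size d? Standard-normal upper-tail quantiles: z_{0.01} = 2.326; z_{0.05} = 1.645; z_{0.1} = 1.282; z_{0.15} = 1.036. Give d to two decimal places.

For a single sample (or paired design) of n = 590: d_min = (z_{α/2} + z_β)/√n.
z-sum = 2.326 + 1.036 = 3.362.
d_min = 3.362 / √590 = 3.362 / 24.290 = 0.138.

d_min ≈ 0.14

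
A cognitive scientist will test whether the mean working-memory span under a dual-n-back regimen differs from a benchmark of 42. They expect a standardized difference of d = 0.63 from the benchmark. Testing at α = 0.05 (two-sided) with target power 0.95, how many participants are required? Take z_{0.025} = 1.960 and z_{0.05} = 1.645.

n = 33

For a one-sample test: n = ((z_{α/2} + z_β) / d)².
z_{α/2} + z_β = 1.960 + 1.645 = 3.605.
n = (3.605 / 0.63)² = 5.722² = 32.74.
Round up.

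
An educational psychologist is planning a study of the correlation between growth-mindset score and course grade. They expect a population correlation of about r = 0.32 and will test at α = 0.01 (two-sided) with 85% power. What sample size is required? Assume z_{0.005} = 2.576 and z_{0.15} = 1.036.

n = 122

Fisher's z: C = ½·ln((1+r)/(1−r)) = ½·ln(1.9412) = 0.3316.
n = ((z_{α/2} + z_β)/C)² + 3.
(2.576 + 1.036) / 0.3316 = 3.612 / 0.3316 = 10.893.
n = 10.893² + 3 = 118.65 + 3 = 121.6.
Round up.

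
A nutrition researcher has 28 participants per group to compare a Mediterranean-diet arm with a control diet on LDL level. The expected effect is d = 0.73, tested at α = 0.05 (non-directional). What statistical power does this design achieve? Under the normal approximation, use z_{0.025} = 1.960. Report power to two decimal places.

For two equal groups, power = Φ(d·√(n/2) − z_{α/2}).
d·√(n/2) = 0.73 × √(28/2) = 0.73 × 3.742 = 2.731.
z_β = 2.731 − 1.960 = 0.771.
Power = Φ(0.771) = 0.780.

power ≈ 0.78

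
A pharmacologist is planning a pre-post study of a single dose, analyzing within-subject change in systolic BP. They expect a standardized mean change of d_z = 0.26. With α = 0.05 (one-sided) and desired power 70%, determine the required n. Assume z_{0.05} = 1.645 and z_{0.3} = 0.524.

n = 70 pairs

For a paired (one-sample on differences) test: n = ((z_{α} + z_β) / d)².
z_{α} + z_β = 1.645 + 0.524 = 2.169.
n = (2.169 / 0.26)² = 8.342² = 69.59.
Round up.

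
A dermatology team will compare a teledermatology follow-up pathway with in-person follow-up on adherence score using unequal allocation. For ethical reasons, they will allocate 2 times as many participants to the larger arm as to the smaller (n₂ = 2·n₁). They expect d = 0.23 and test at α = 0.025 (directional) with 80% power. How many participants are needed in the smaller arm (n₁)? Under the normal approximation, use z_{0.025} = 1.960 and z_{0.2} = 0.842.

With allocation ratio k = n₂/n₁ = 2, Var(x̄₁−x̄₂) = σ²(1/n₁ + 1/(k·n₁)) = σ²·(k+1)/(k·n₁).
So n₁ = (1 + 1/k)·((z_{α} + z_β)/d)² = 1.500 × (2.802/0.23)².
n₁ = 1.500 × 148.42 = 222.6.
Round up: n₁ = 223, giving n₂ = 2 × 223 = 446.

n₁ = 223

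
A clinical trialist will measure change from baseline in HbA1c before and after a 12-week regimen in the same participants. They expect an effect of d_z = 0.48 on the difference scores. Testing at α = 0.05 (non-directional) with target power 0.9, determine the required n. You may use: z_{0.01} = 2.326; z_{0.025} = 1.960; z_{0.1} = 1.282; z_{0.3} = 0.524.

n = 46 pairs

For a paired (one-sample on differences) test: n = ((z_{α/2} + z_β) / d)².
z_{α/2} + z_β = 1.960 + 1.282 = 3.242.
n = (3.242 / 0.48)² = 6.754² = 45.62.
Round up.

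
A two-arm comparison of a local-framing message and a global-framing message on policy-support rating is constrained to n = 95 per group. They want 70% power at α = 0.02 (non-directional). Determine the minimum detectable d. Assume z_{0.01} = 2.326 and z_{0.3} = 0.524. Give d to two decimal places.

d_min ≈ 0.41

For two independent groups of n = 95 each: d_min = (z_{α/2} + z_β)·√(2/n).
z-sum = 2.326 + 0.524 = 2.850.
d_min = 2.850 × √(2/95) = 2.850 × 0.1451 = 0.414.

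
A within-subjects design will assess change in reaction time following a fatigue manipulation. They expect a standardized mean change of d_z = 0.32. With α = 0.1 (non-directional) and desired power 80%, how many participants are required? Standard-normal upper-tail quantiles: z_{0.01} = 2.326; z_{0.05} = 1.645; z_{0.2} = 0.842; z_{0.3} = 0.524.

n = 61 pairs

For a paired (one-sample on differences) test: n = ((z_{α/2} + z_β) / d)².
z_{α/2} + z_β = 1.645 + 0.842 = 2.487.
n = (2.487 / 0.32)² = 7.772² = 60.40.
Round up.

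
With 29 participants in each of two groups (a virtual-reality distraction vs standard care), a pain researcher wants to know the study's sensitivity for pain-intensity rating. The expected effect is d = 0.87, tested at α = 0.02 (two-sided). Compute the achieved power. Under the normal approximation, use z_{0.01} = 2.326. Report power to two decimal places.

power ≈ 0.84

For two equal groups, power = Φ(d·√(n/2) − z_{α/2}).
d·√(n/2) = 0.87 × √(29/2) = 0.87 × 3.808 = 3.313.
z_β = 3.313 − 2.326 = 0.987.
Power = Φ(0.987) = 0.838.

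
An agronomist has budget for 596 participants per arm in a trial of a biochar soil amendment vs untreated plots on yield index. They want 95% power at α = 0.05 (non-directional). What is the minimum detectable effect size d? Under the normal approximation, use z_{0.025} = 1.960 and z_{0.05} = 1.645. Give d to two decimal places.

For two independent groups of n = 596 each: d_min = (z_{α/2} + z_β)·√(2/n).
z-sum = 1.960 + 1.645 = 3.605.
d_min = 3.605 × √(2/596) = 3.605 × 0.0579 = 0.209.

d_min ≈ 0.21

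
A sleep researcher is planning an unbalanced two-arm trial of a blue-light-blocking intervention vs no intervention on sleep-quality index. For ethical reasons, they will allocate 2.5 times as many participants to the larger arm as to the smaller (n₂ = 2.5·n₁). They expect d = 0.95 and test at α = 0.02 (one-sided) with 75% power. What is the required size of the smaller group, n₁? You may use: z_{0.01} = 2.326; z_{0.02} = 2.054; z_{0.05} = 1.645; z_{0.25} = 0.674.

With allocation ratio k = n₂/n₁ = 2.5, Var(x̄₁−x̄₂) = σ²(1/n₁ + 1/(k·n₁)) = σ²·(k+1)/(k·n₁).
So n₁ = (1 + 1/k)·((z_{α} + z_β)/d)² = 1.400 × (2.728/0.95)².
n₁ = 1.400 × 8.25 = 11.5.
Round up: n₁ = 12, giving n₂ = 2.5 × 12 = 30.

n₁ = 12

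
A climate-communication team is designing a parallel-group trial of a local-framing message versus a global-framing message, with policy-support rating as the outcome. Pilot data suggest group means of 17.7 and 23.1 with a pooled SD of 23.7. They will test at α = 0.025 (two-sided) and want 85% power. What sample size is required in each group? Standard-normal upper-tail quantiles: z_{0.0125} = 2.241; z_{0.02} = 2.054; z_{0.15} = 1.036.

Cohen's d = |M₁ − M₂| / SD_pooled = |17.7 − 23.1| / 23.7 = 5.4 / 23.7 = 0.228.
For two independent groups with equal n: n = 2·((z_{α/2} + z_β) / d)².
z_{α/2} + z_β = 2.241 + 1.036 = 3.277.
n = 2 × (3.277 / 0.228)² = 2 × 14.373² = 2 × 206.58 = 413.2.
Round up to the next whole participant.

n = 414 per group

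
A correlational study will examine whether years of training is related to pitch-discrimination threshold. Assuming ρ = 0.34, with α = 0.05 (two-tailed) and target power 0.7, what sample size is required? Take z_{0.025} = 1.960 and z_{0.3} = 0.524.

Fisher's z: C = ½·ln((1+r)/(1−r)) = ½·ln(2.0303) = 0.3541.
n = ((z_{α/2} + z_β)/C)² + 3.
(1.960 + 0.524) / 0.3541 = 2.484 / 0.3541 = 7.015.
n = 7.015² + 3 = 49.21 + 3 = 52.2.
Round up.

n = 53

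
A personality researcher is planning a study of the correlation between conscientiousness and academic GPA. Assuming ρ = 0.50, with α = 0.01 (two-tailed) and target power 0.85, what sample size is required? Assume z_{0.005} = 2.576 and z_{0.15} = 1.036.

n = 47

Fisher's z: C = ½·ln((1+r)/(1−r)) = ½·ln(3.0000) = 0.5493.
n = ((z_{α/2} + z_β)/C)² + 3.
(2.576 + 1.036) / 0.5493 = 3.612 / 0.5493 = 6.576.
n = 6.576² + 3 = 43.24 + 3 = 46.2.
Round up.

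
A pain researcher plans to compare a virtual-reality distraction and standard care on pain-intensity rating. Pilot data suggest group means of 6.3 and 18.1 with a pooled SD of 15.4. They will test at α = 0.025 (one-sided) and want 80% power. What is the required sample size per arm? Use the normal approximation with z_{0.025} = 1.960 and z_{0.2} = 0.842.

Cohen's d = |M₁ − M₂| / SD_pooled = |6.3 − 18.1| / 15.4 = 11.8 / 15.4 = 0.766.
For two independent groups with equal n: n = 2·((z_{α} + z_β) / d)².
z_{α} + z_β = 1.960 + 0.842 = 2.802.
n = 2 × (2.802 / 0.766)² = 2 × 3.658² = 2 × 13.38 = 26.8.
Round up to the next whole participant.

n = 27 per group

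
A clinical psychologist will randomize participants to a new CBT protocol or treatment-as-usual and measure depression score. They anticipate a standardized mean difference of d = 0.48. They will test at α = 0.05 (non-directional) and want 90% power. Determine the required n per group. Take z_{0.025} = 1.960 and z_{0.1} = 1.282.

n = 92 per group

For two independent groups with equal n: n = 2·((z_{α/2} + z_β) / d)².
z_{α/2} + z_β = 1.960 + 1.282 = 3.242.
n = 2 × (3.242 / 0.48)² = 2 × 6.754² = 2 × 45.62 = 91.2.
Round up to the next whole participant.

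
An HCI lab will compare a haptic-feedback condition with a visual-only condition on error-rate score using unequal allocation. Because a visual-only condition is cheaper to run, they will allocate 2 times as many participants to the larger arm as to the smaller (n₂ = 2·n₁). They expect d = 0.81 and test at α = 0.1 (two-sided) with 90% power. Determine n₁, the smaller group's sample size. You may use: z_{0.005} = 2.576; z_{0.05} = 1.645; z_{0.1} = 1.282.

With allocation ratio k = n₂/n₁ = 2, Var(x̄₁−x̄₂) = σ²(1/n₁ + 1/(k·n₁)) = σ²·(k+1)/(k·n₁).
So n₁ = (1 + 1/k)·((z_{α/2} + z_β)/d)² = 1.500 × (2.927/0.81)².
n₁ = 1.500 × 13.06 = 19.6.
Round up: n₁ = 20, giving n₂ = 2 × 20 = 40.

n₁ = 20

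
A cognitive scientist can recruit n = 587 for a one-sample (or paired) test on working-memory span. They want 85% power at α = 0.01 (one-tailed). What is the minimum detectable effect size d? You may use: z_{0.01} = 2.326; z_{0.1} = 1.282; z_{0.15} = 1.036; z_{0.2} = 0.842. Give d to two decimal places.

d_min ≈ 0.14

For a single sample (or paired design) of n = 587: d_min = (z_{α} + z_β)/√n.
z-sum = 2.326 + 1.036 = 3.362.
d_min = 3.362 / √587 = 3.362 / 24.228 = 0.139.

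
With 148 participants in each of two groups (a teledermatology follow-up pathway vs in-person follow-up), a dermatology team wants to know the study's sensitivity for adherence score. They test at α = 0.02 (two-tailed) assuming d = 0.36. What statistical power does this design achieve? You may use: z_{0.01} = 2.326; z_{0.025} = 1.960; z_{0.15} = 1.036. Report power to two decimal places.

power ≈ 0.78

For two equal groups, power = Φ(d·√(n/2) − z_{α/2}).
d·√(n/2) = 0.36 × √(148/2) = 0.36 × 8.602 = 3.097.
z_β = 3.097 − 2.326 = 0.771.
Power = Φ(0.771) = 0.780.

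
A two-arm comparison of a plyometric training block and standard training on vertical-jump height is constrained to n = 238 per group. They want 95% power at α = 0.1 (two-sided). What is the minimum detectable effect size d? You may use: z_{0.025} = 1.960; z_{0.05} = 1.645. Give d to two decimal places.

d_min ≈ 0.30

For two independent groups of n = 238 each: d_min = (z_{α/2} + z_β)·√(2/n).
z-sum = 1.645 + 1.645 = 3.290.
d_min = 3.290 × √(2/238) = 3.290 × 0.0917 = 0.302.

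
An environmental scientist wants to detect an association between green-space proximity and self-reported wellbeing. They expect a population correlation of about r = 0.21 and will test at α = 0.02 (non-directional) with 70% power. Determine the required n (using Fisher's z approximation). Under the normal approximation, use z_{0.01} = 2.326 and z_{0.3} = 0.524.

n = 182

Fisher's z: C = ½·ln((1+r)/(1−r)) = ½·ln(1.5316) = 0.2132.
n = ((z_{α/2} + z_β)/C)² + 3.
(2.326 + 0.524) / 0.2132 = 2.850 / 0.2132 = 13.368.
n = 13.368² + 3 = 178.70 + 3 = 181.7.
Round up.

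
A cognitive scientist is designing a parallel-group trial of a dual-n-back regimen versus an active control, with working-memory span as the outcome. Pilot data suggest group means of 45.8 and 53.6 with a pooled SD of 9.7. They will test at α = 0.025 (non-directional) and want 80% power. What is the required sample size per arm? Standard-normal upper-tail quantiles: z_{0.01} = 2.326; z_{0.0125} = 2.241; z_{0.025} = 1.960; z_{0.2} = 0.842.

n = 30 per group

Cohen's d = |M₁ − M₂| / SD_pooled = |45.8 − 53.6| / 9.7 = 7.8 / 9.7 = 0.804.
For two independent groups with equal n: n = 2·((z_{α/2} + z_β) / d)².
z_{α/2} + z_β = 2.241 + 0.842 = 3.083.
n = 2 × (3.083 / 0.804)² = 2 × 3.835² = 2 × 14.70 = 29.4.
Round up to the next whole participant.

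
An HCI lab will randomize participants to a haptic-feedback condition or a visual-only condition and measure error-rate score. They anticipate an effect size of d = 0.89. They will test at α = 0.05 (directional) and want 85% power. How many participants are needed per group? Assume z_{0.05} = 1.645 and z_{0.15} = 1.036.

For two independent groups with equal n: n = 2·((z_{α} + z_β) / d)².
z_{α} + z_β = 1.645 + 1.036 = 2.681.
n = 2 × (2.681 / 0.89)² = 2 × 3.012² = 2 × 9.07 = 18.1.
Round up to the next whole participant.

n = 19 per group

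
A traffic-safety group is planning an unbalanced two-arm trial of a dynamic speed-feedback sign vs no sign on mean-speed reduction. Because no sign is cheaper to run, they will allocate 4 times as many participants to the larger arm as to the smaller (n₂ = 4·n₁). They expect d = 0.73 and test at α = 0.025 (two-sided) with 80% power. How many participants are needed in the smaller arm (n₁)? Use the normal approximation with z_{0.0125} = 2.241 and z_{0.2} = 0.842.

n₁ = 23

With allocation ratio k = n₂/n₁ = 4, Var(x̄₁−x̄₂) = σ²(1/n₁ + 1/(k·n₁)) = σ²·(k+1)/(k·n₁).
So n₁ = (1 + 1/k)·((z_{α/2} + z_β)/d)² = 1.250 × (3.083/0.73)².
n₁ = 1.250 × 17.84 = 22.3.
Round up: n₁ = 23, giving n₂ = 4 × 23 = 92.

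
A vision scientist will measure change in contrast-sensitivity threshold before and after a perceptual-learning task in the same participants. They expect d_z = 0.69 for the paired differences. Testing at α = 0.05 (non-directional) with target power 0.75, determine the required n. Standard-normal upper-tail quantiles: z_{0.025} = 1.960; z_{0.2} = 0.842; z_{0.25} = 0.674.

n = 15 pairs

For a paired (one-sample on differences) test: n = ((z_{α/2} + z_β) / d)².
z_{α/2} + z_β = 1.960 + 0.674 = 2.634.
n = (2.634 / 0.69)² = 3.817² = 14.57.
Round up.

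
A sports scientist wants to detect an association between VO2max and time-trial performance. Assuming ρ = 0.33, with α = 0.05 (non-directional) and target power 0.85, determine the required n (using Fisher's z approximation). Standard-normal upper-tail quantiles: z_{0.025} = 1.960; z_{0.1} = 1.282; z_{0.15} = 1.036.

Fisher's z: C = ½·ln((1+r)/(1−r)) = ½·ln(1.9851) = 0.3428.
n = ((z_{α/2} + z_β)/C)² + 3.
(1.960 + 1.036) / 0.3428 = 2.996 / 0.3428 = 8.740.
n = 8.740² + 3 = 76.38 + 3 = 79.4.
Round up.

n = 80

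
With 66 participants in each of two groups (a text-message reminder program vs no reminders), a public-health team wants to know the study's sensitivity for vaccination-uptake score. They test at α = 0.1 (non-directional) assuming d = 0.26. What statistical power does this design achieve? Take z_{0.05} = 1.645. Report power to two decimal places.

power ≈ 0.44

For two equal groups, power = Φ(d·√(n/2) − z_{α/2}).
d·√(n/2) = 0.26 × √(66/2) = 0.26 × 5.745 = 1.494.
z_β = 1.494 − 1.645 = -0.151.
Power = Φ(-0.151) = 0.440.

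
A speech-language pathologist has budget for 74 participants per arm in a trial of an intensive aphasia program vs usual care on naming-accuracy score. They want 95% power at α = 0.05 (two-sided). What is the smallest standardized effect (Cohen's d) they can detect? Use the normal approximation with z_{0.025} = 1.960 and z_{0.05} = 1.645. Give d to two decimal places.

For two independent groups of n = 74 each: d_min = (z_{α/2} + z_β)·√(2/n).
z-sum = 1.960 + 1.645 = 3.605.
d_min = 3.605 × √(2/74) = 3.605 × 0.1644 = 0.593.

d_min ≈ 0.59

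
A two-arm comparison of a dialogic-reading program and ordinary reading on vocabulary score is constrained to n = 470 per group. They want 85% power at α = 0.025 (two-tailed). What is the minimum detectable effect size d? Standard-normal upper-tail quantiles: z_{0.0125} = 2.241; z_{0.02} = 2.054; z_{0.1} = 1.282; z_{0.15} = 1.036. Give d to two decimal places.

d_min ≈ 0.21

For two independent groups of n = 470 each: d_min = (z_{α/2} + z_β)·√(2/n).
z-sum = 2.241 + 1.036 = 3.277.
d_min = 3.277 × √(2/470) = 3.277 × 0.0652 = 0.214.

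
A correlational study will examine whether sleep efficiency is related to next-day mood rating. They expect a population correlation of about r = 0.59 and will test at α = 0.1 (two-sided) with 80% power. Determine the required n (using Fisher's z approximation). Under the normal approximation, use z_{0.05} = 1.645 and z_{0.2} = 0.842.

n = 17

Fisher's z: C = ½·ln((1+r)/(1−r)) = ½·ln(3.8780) = 0.6777.
n = ((z_{α/2} + z_β)/C)² + 3.
(1.645 + 0.842) / 0.6777 = 2.487 / 0.6777 = 3.670.
n = 3.670² + 3 = 13.47 + 3 = 16.5.
Round up.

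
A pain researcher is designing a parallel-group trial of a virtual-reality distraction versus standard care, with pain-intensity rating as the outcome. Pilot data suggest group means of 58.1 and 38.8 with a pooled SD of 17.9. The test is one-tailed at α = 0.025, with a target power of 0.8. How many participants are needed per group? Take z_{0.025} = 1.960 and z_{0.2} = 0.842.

Cohen's d = |M₁ − M₂| / SD_pooled = |58.1 − 38.8| / 17.9 = 19.3 / 17.9 = 1.078.
For two independent groups with equal n: n = 2·((z_{α} + z_β) / d)².
z_{α} + z_β = 1.960 + 0.842 = 2.802.
n = 2 × (2.802 / 1.078)² = 2 × 2.599² = 2 × 6.76 = 13.5.
Round up to the next whole participant.

n = 14 per group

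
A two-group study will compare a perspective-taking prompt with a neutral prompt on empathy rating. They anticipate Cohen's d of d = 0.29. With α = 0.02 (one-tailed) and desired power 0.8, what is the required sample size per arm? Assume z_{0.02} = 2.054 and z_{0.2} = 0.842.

For two independent groups with equal n: n = 2·((z_{α} + z_β) / d)².
z_{α} + z_β = 2.054 + 0.842 = 2.896.
n = 2 × (2.896 / 0.29)² = 2 × 9.986² = 2 × 99.72 = 199.4.
Round up to the next whole participant.

n = 200 per group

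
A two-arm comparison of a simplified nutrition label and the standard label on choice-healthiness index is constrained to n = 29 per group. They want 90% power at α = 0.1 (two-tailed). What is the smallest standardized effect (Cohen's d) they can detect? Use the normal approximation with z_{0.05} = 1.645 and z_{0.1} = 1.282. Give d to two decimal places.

For two independent groups of n = 29 each: d_min = (z_{α/2} + z_β)·√(2/n).
z-sum = 1.645 + 1.282 = 2.927.
d_min = 2.927 × √(2/29) = 2.927 × 0.2626 = 0.769.

d_min ≈ 0.77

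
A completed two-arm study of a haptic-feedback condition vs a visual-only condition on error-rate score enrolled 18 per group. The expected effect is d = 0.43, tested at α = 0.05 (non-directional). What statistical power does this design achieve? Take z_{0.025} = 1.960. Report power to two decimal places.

power ≈ 0.25

For two equal groups, power = Φ(d·√(n/2) − z_{α/2}).
d·√(n/2) = 0.43 × √(18/2) = 0.43 × 3.000 = 1.290.
z_β = 1.290 − 1.960 = -0.670.
Power = Φ(-0.670) = 0.251.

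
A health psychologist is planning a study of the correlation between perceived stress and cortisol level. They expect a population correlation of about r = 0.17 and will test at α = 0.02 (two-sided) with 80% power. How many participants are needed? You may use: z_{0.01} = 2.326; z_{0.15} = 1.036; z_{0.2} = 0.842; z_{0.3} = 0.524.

Fisher's z: C = ½·ln((1+r)/(1−r)) = ½·ln(1.4096) = 0.1717.
n = ((z_{α/2} + z_β)/C)² + 3.
(2.326 + 0.842) / 0.1717 = 3.168 / 0.1717 = 18.451.
n = 18.451² + 3 = 340.43 + 3 = 343.4.
Round up.

n = 344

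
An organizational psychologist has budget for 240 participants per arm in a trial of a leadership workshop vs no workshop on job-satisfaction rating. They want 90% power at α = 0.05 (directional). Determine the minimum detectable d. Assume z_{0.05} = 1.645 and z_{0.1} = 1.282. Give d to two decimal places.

For two independent groups of n = 240 each: d_min = (z_{α} + z_β)·√(2/n).
z-sum = 1.645 + 1.282 = 2.927.
d_min = 2.927 × √(2/240) = 2.927 × 0.0913 = 0.267.

d_min ≈ 0.27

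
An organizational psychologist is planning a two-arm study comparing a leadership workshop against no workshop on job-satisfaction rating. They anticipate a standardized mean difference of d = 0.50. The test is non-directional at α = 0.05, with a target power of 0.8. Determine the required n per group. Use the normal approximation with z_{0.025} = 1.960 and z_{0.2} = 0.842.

For two independent groups with equal n: n = 2·((z_{α/2} + z_β) / d)².
z_{α/2} + z_β = 1.960 + 0.842 = 2.802.
n = 2 × (2.802 / 0.50)² = 2 × 5.604² = 2 × 31.40 = 62.8.
Round up to the next whole participant.

n = 63 per group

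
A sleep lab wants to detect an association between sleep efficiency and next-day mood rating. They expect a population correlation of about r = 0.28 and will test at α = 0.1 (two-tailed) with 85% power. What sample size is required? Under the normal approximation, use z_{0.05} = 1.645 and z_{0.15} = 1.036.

n = 90

Fisher's z: C = ½·ln((1+r)/(1−r)) = ½·ln(1.7778) = 0.2877.
n = ((z_{α/2} + z_β)/C)² + 3.
(1.645 + 1.036) / 0.2877 = 2.681 / 0.2877 = 9.319.
n = 9.319² + 3 = 86.84 + 3 = 89.8.
Round up.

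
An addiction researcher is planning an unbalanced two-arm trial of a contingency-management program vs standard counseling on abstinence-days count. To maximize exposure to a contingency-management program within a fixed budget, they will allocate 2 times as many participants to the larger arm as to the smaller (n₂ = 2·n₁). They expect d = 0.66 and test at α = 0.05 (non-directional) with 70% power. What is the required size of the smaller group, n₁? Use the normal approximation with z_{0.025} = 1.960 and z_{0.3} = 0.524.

With allocation ratio k = n₂/n₁ = 2, Var(x̄₁−x̄₂) = σ²(1/n₁ + 1/(k·n₁)) = σ²·(k+1)/(k·n₁).
So n₁ = (1 + 1/k)·((z_{α/2} + z_β)/d)² = 1.500 × (2.484/0.66)².
n₁ = 1.500 × 14.16 = 21.2.
Round up: n₁ = 22, giving n₂ = 2 × 22 = 44.

n₁ = 22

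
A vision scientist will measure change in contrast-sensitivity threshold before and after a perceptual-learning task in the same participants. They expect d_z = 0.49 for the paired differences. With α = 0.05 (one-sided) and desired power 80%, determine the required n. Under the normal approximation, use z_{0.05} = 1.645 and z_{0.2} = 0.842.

n = 26 pairs

For a paired (one-sample on differences) test: n = ((z_{α} + z_β) / d)².
z_{α} + z_β = 1.645 + 0.842 = 2.487.
n = (2.487 / 0.49)² = 5.076² = 25.76.
Round up.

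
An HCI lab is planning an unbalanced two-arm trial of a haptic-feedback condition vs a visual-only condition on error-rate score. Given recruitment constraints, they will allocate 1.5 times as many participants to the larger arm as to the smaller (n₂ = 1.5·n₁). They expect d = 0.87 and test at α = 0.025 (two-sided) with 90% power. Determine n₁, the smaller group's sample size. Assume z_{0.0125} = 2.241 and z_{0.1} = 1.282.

n₁ = 28

With allocation ratio k = n₂/n₁ = 1.5, Var(x̄₁−x̄₂) = σ²(1/n₁ + 1/(k·n₁)) = σ²·(k+1)/(k·n₁).
So n₁ = (1 + 1/k)·((z_{α/2} + z_β)/d)² = 1.667 × (3.523/0.87)².
n₁ = 1.667 × 16.40 = 27.3.
Round up: n₁ = 28, giving n₂ = 1.5 × 28 = 42.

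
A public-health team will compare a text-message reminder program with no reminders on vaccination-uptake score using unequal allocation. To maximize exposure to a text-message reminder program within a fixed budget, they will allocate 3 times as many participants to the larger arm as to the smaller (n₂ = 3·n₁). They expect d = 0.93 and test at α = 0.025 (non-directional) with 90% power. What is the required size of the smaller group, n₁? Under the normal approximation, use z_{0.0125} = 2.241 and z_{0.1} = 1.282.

n₁ = 20

With allocation ratio k = n₂/n₁ = 3, Var(x̄₁−x̄₂) = σ²(1/n₁ + 1/(k·n₁)) = σ²·(k+1)/(k·n₁).
So n₁ = (1 + 1/k)·((z_{α/2} + z_β)/d)² = 1.333 × (3.523/0.93)².
n₁ = 1.333 × 14.35 = 19.1.
Round up: n₁ = 20, giving n₂ = 3 × 20 = 60.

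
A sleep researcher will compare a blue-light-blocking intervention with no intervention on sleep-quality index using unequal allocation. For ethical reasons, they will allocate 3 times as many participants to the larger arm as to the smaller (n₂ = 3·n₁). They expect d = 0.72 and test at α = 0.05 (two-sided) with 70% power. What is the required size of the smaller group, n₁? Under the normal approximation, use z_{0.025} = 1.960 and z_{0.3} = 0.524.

n₁ = 16

With allocation ratio k = n₂/n₁ = 3, Var(x̄₁−x̄₂) = σ²(1/n₁ + 1/(k·n₁)) = σ²·(k+1)/(k·n₁).
So n₁ = (1 + 1/k)·((z_{α/2} + z_β)/d)² = 1.333 × (2.484/0.72)².
n₁ = 1.333 × 11.90 = 15.9.
Round up: n₁ = 16, giving n₂ = 3 × 16 = 48.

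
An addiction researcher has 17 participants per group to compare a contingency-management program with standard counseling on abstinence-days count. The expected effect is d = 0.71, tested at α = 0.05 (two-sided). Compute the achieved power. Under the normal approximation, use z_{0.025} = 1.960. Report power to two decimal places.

For two equal groups, power = Φ(d·√(n/2) − z_{α/2}).
d·√(n/2) = 0.71 × √(17/2) = 0.71 × 2.915 = 2.070.
z_β = 2.070 − 1.960 = 0.110.
Power = Φ(0.110) = 0.544.

power ≈ 0.54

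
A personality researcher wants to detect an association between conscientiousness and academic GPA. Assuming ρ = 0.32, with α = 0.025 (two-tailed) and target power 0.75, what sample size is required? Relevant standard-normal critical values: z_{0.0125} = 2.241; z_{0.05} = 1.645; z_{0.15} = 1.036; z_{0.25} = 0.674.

Fisher's z: C = ½·ln((1+r)/(1−r)) = ½·ln(1.9412) = 0.3316.
n = ((z_{α/2} + z_β)/C)² + 3.
(2.241 + 0.674) / 0.3316 = 2.915 / 0.3316 = 8.791.
n = 8.791² + 3 = 77.28 + 3 = 80.3.
Round up.

n = 81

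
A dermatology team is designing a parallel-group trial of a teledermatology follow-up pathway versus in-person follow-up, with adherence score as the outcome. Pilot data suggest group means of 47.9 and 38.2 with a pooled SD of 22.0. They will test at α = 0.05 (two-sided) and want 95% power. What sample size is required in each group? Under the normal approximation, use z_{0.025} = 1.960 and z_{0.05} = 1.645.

n = 134 per group

Cohen's d = |M₁ − M₂| / SD_pooled = |47.9 − 38.2| / 22.0 = 9.7 / 22.0 = 0.441.
For two independent groups with equal n: n = 2·((z_{α/2} + z_β) / d)².
z_{α/2} + z_β = 1.960 + 1.645 = 3.605.
n = 2 × (3.605 / 0.441)² = 2 × 8.175² = 2 × 66.82 = 133.6.
Round up to the next whole participant.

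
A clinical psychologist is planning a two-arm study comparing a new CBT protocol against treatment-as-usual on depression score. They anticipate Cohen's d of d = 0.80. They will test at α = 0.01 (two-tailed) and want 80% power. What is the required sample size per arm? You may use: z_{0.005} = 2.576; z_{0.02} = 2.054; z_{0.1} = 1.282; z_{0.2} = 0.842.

n = 37 per group

For two independent groups with equal n: n = 2·((z_{α/2} + z_β) / d)².
z_{α/2} + z_β = 2.576 + 0.842 = 3.418.
n = 2 × (3.418 / 0.80)² = 2 × 4.272² = 2 × 18.25 = 36.5.
Round up to the next whole participant.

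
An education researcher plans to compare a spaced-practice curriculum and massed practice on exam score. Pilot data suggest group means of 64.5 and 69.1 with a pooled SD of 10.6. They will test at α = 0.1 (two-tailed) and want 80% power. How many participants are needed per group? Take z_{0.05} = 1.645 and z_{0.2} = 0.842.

n = 66 per group

Cohen's d = |M₁ − M₂| / SD_pooled = |64.5 − 69.1| / 10.6 = 4.6 / 10.6 = 0.434.
For two independent groups with equal n: n = 2·((z_{α/2} + z_β) / d)².
z_{α/2} + z_β = 1.645 + 0.842 = 2.487.
n = 2 × (2.487 / 0.434)² = 2 × 5.730² = 2 × 32.84 = 65.7.
Round up to the next whole participant.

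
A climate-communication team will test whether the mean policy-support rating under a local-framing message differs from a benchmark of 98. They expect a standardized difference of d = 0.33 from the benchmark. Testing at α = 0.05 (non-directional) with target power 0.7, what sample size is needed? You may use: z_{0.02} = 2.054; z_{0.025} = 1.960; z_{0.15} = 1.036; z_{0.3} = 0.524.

For a one-sample test: n = ((z_{α/2} + z_β) / d)².
z_{α/2} + z_β = 1.960 + 0.524 = 2.484.
n = (2.484 / 0.33)² = 7.527² = 56.66.
Round up.

n = 57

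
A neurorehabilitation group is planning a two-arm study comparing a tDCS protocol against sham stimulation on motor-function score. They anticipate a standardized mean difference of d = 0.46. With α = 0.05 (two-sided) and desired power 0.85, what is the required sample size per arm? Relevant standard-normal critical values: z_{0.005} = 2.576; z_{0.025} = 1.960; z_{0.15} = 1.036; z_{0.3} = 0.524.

n = 85 per group

For two independent groups with equal n: n = 2·((z_{α/2} + z_β) / d)².
z_{α/2} + z_β = 1.960 + 1.036 = 2.996.
n = 2 × (2.996 / 0.46)² = 2 × 6.513² = 2 × 42.42 = 84.8.
Round up to the next whole participant.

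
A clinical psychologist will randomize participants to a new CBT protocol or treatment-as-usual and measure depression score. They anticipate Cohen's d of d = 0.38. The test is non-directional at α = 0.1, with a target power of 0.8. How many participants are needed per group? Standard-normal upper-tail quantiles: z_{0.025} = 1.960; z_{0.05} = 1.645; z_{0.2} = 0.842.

For two independent groups with equal n: n = 2·((z_{α/2} + z_β) / d)².
z_{α/2} + z_β = 1.645 + 0.842 = 2.487.
n = 2 × (2.487 / 0.38)² = 2 × 6.545² = 2 × 42.83 = 85.7.
Round up to the next whole participant.

n = 86 per group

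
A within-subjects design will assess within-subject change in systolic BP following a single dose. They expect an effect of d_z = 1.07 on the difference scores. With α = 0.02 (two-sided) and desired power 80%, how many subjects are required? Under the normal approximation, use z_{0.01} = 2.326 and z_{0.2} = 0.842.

n = 9 pairs

For a paired (one-sample on differences) test: n = ((z_{α/2} + z_β) / d)².
z_{α/2} + z_β = 2.326 + 0.842 = 3.168.
n = (3.168 / 1.07)² = 2.961² = 8.77.
Round up.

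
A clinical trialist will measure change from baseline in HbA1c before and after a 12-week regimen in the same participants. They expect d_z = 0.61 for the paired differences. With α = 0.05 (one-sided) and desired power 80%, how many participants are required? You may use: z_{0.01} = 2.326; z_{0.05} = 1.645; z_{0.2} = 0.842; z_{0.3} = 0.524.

For a paired (one-sample on differences) test: n = ((z_{α} + z_β) / d)².
z_{α} + z_β = 1.645 + 0.842 = 2.487.
n = (2.487 / 0.61)² = 4.077² = 16.62.
Round up.

n = 17 pairs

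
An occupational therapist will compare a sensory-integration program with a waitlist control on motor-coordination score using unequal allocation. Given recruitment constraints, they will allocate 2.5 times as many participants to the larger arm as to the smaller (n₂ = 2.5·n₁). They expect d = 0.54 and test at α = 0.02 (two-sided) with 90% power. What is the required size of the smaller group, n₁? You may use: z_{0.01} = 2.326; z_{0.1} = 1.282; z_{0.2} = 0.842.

n₁ = 63

With allocation ratio k = n₂/n₁ = 2.5, Var(x̄₁−x̄₂) = σ²(1/n₁ + 1/(k·n₁)) = σ²·(k+1)/(k·n₁).
So n₁ = (1 + 1/k)·((z_{α/2} + z_β)/d)² = 1.400 × (3.608/0.54)².
n₁ = 1.400 × 44.64 = 62.5.
Round up: n₁ = 63, giving n₂ = ⌈2.5 × 63⌉ = ⌈157.5⌉ = 158.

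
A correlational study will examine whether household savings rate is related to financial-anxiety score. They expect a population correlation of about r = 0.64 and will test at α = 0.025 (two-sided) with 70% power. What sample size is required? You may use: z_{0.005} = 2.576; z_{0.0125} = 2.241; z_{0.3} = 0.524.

Fisher's z: C = ½·ln((1+r)/(1−r)) = ½·ln(4.5556) = 0.7582.
n = ((z_{α/2} + z_β)/C)² + 3.
(2.241 + 0.524) / 0.7582 = 2.765 / 0.7582 = 3.647.
n = 3.647² + 3 = 13.30 + 3 = 16.3.
Round up.

n = 17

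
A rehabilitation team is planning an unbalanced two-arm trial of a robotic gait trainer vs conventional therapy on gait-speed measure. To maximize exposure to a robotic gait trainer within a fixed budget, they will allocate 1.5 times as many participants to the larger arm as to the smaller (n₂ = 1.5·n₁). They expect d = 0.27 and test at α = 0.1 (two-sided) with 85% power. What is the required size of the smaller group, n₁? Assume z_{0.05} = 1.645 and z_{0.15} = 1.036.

n₁ = 165

With allocation ratio k = n₂/n₁ = 1.5, Var(x̄₁−x̄₂) = σ²(1/n₁ + 1/(k·n₁)) = σ²·(k+1)/(k·n₁).
So n₁ = (1 + 1/k)·((z_{α/2} + z_β)/d)² = 1.667 × (2.681/0.27)².
n₁ = 1.667 × 98.60 = 164.3.
Round up: n₁ = 165, giving n₂ = ⌈1.5 × 165⌉ = ⌈247.5⌉ = 248.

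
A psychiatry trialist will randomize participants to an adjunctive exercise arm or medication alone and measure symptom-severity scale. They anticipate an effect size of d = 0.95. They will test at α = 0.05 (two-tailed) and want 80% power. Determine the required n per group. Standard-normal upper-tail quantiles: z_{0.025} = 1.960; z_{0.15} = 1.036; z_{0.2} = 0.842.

n = 18 per group

For two independent groups with equal n: n = 2·((z_{α/2} + z_β) / d)².
z_{α/2} + z_β = 1.960 + 0.842 = 2.802.
n = 2 × (2.802 / 0.95)² = 2 × 2.949² = 2 × 8.70 = 17.4.
Round up to the next whole participant.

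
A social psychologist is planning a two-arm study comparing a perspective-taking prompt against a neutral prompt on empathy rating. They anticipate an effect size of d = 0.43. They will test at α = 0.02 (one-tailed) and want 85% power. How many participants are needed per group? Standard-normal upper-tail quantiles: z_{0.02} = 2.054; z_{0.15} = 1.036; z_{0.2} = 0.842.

For two independent groups with equal n: n = 2·((z_{α} + z_β) / d)².
z_{α} + z_β = 2.054 + 1.036 = 3.090.
n = 2 × (3.090 / 0.43)² = 2 × 7.186² = 2 × 51.64 = 103.3.
Round up to the next whole participant.

n = 104 per group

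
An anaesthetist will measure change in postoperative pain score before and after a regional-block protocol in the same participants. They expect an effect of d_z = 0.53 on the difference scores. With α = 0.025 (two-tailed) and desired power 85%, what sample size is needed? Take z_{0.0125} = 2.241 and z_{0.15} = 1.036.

For a paired (one-sample on differences) test: n = ((z_{α/2} + z_β) / d)².
z_{α/2} + z_β = 2.241 + 1.036 = 3.277.
n = (3.277 / 0.53)² = 6.183² = 38.23.
Round up.

n = 39 pairs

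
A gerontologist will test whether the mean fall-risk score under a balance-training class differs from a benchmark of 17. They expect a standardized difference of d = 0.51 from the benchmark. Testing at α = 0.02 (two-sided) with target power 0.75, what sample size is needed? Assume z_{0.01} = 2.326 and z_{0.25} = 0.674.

For a one-sample test: n = ((z_{α/2} + z_β) / d)².
z_{α/2} + z_β = 2.326 + 0.674 = 3.000.
n = (3.000 / 0.51)² = 5.882² = 34.60.
Round up.

n = 35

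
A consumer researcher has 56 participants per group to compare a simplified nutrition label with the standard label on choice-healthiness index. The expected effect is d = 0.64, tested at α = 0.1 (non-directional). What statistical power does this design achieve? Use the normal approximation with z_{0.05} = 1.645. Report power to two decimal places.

For two equal groups, power = Φ(d·√(n/2) − z_{α/2}).
d·√(n/2) = 0.64 × √(56/2) = 0.64 × 5.292 = 3.387.
z_β = 3.387 − 1.645 = 1.742.
Power = Φ(1.742) = 0.959.

power ≈ 0.96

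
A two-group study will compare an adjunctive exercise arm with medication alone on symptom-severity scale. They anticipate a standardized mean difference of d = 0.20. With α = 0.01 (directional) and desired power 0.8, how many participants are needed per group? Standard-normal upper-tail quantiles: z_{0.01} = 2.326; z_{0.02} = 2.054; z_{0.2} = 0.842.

For two independent groups with equal n: n = 2·((z_{α} + z_β) / d)².
z_{α} + z_β = 2.326 + 0.842 = 3.168.
n = 2 × (3.168 / 0.20)² = 2 × 15.840² = 2 × 250.91 = 501.8.
Round up to the next whole participant.

n = 502 per group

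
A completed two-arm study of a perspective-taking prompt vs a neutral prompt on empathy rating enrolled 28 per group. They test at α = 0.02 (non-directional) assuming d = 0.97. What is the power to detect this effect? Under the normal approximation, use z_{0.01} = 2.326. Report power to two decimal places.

For two equal groups, power = Φ(d·√(n/2) − z_{α/2}).
d·√(n/2) = 0.97 × √(28/2) = 0.97 × 3.742 = 3.629.
z_β = 3.629 − 2.326 = 1.303.
Power = Φ(1.303) = 0.904.

power ≈ 0.90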